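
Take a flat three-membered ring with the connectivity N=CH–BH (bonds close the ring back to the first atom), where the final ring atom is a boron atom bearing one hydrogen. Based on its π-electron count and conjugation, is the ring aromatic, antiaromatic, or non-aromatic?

Aromatic

Check conjugation: every atom in a ring double bond is sp² and brings one electron to the p orbital; the doubly-bonded nitrogens are pyridine-type — their lone pairs lie in the ring plane, leaving one electron in the p orbital; the boron has an empty p orbital — every position has a p orbital, so the cyclic π system is continuous.
Adding the contributions, 1 × 2 = 2 from the double-bond unit + 0 from the BH atom = 2.
With 2 π electrons (n = 0), the Hückel 4n+2 condition holds.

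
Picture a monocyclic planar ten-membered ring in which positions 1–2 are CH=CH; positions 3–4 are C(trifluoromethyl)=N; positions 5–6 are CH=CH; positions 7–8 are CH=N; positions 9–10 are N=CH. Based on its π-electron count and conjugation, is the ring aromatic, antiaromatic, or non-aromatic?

All ring atoms are sp² and supply a p orbital to the ring (every atom in a ring double bond is sp² and brings one electron to the p orbital; the doubly-bonded nitrogens are pyridine-type — their lone pairs lie in the ring plane, leaving one electron in the p orbital); the conjugation is uninterrupted.
Counting π electrons: 5 × 2 = 10 from the 5 double-bond units.
10 = 4(2) + 2, which satisfies Hückel's 4n+2 rule.

Aromatic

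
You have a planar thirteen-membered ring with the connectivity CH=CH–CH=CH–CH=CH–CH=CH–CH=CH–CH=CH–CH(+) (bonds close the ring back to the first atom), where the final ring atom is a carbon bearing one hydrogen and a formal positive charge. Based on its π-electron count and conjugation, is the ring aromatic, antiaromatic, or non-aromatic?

Every ring atom contributes a p orbital perpendicular to the ring (the double-bond atoms are sp², each contributing one p electron; the carbocation has an empty p orbital), so the π system is cyclic and fully conjugated.
Counting π electrons: 6 × 2 = 12 from the double-bond units + 0 from the CH(+) atom = 12.
12 = 4(3); a planar, fully conjugated 4n system is antiaromatic.

Antiaromatic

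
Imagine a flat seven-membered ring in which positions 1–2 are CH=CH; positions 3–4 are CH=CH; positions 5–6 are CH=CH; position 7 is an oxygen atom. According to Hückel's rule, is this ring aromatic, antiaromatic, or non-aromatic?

Check conjugation: the double-bond atoms are sp², each contributing one p electron; the oxygen donates one lone pair from its p orbital — every position has a p orbital, so the cyclic π system is continuous.
Tallying contributions gives 3 × 2 = 6 from the double-bond units + 2 from the O atom = 8.
8 = 4(2); a planar, fully conjugated 4n system is antiaromatic.

Antiaromatic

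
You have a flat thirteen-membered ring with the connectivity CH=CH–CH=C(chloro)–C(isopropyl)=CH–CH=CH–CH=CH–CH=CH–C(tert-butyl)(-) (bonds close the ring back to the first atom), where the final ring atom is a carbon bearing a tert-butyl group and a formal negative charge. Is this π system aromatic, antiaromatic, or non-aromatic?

All ring atoms are sp² and supply a p orbital to the ring (the double-bond atoms are sp², each contributing one p electron; the carbanion's lone pair occupies the p orbital); the conjugation is uninterrupted.
Counting π electrons: 6 × 2 = 12 from the double-bond units + 2 from the C(tert-butyl)(-) atom = 14.
Since 14 = 4·3 + 2, the ring meets the 4n+2 criterion.

Aromatic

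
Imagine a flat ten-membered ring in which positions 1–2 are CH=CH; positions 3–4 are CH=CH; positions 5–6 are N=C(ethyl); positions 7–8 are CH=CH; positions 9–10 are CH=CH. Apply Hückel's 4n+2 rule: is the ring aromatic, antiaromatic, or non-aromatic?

Aromatic

Check conjugation: each doubly-bonded ring atom is sp² with one p-orbital electron; each =N– nitrogen is pyridine-type (lone pair in the sp² plane, one electron in the p orbital) — every position has a p orbital, so the cyclic π system is continuous.
Tallying contributions gives 5 × 2 = 10 from the 5 double-bond units.
With 10 π electrons (n = 2), the Hückel 4n+2 condition holds.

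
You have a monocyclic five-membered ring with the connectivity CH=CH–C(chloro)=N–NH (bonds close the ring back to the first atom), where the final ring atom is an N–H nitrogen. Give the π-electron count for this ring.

6

Every ring atom contributes a p orbital perpendicular to the ring (the double-bond atoms are sp², each contributing one p electron; each sp² =N– keeps its lone pair in-plane and puts one electron into the π system; the pyrrole-type nitrogen donates its lone pair from the p orbital), so the π system is cyclic and fully conjugated.
Counting π electrons: 2 × 2 = 4 from the double-bond units + 2 from the NH atom = 6.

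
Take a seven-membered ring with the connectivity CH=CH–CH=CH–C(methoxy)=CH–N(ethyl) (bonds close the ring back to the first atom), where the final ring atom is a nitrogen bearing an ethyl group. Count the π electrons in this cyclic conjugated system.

Every ring atom contributes a p orbital perpendicular to the ring (the double-bond atoms are sp², each contributing one p electron; the pyrrole-type nitrogen donates its lone pair from the p orbital), so the π system is cyclic and fully conjugated.
π-electron count: 3 × 2 = 6 from the double-bond units + 2 from the N(ethyl) atom = 8.

8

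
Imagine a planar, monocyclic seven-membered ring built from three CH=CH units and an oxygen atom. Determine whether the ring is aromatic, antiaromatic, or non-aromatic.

The p orbitals form a continuous loop: the double-bond atoms are sp², each contributing one p electron; the oxygen donates one lone pair from its p orbital. The ring is fully conjugated.
π-electron count: 3 × 2 = 6 from the double-bond units + 2 from the O atom = 8.
With 8 = 4·2 π electrons, Hückel's rule classifies the planar ring as antiaromatic.

Antiaromatic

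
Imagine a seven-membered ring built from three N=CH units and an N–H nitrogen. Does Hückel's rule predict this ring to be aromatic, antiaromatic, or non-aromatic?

Check conjugation: every atom in a ring double bond is sp² and brings one electron to the p orbital; the doubly-bonded nitrogens are pyridine-type — their lone pairs lie in the ring plane, leaving one electron in the p orbital; the pyrrole-type nitrogen donates its lone pair from the p orbital — every position has a p orbital, so the cyclic π system is continuous.
Counting π electrons: 3 × 2 = 6 from the double-bond units + 2 from the NH atom = 8.
8 is a 4n count (n = 2), so the planar conjugated ring is antiaromatic.

Antiaromatic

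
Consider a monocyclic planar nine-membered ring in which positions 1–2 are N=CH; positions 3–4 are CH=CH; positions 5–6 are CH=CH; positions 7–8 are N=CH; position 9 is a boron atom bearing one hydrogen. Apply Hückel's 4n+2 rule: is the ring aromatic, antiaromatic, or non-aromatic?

Antiaromatic

All ring atoms are sp² and supply a p orbital to the ring (each doubly-bonded ring atom is sp² with one p-orbital electron; the doubly-bonded nitrogens are pyridine-type — their lone pairs lie in the ring plane, leaving one electron in the p orbital; the boron has an empty p orbital); the conjugation is uninterrupted.
π-electron count: 4 × 2 = 8 from the double-bond units + 0 from the BH atom = 8.
With 8 = 4·2 π electrons, Hückel's rule classifies the planar ring as antiaromatic.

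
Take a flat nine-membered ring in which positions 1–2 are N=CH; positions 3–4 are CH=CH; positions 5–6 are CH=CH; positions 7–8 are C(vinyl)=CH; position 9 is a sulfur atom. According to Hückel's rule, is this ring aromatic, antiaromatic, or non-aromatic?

Aromatic

All ring atoms are sp² and supply a p orbital to the ring (every atom in a ring double bond is sp² and brings one electron to the p orbital; each sp² =N– keeps its lone pair in-plane and puts one electron into the π system; the sulfur donates one lone pair from its p orbital); the conjugation is uninterrupted.
Adding the contributions, 4 × 2 = 8 from the double-bond units + 2 from the S atom = 10.
Since 10 = 4·2 + 2, the ring meets the 4n+2 criterion.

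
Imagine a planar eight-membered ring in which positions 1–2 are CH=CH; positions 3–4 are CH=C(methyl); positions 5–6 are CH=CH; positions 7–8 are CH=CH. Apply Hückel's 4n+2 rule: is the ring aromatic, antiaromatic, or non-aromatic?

Check conjugation: the double-bond atoms are sp², each contributing one p electron — every position has a p orbital, so the cyclic π system is continuous.
Adding the contributions, 4 × 2 = 8 from the 4 double-bond units.
8 is a 4n count (n = 2), so the planar conjugated ring is antiaromatic.

Antiaromatic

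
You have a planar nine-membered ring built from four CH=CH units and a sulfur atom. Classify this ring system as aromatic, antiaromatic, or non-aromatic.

Aromatic

Every ring atom contributes a p orbital perpendicular to the ring (the double-bond atoms are sp², each contributing one p electron; the sulfur donates one lone pair from its p orbital), so the π system is cyclic and fully conjugated.
Counting π electrons: 4 × 2 = 8 from the double-bond units + 2 from the S atom = 10.
Since 10 = 4·2 + 2, the ring meets the 4n+2 criterion.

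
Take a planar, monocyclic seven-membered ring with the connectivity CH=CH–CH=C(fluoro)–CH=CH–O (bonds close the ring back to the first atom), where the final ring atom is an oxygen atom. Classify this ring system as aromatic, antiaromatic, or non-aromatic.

Antiaromatic

All ring atoms are sp² and supply a p orbital to the ring (each doubly-bonded ring atom is sp² with one p-orbital electron; the oxygen donates one lone pair from its p orbital); the conjugation is uninterrupted.
Adding the contributions, 3 × 2 = 6 from the double-bond units + 2 from the O atom = 8.
8 is a 4n count (n = 2), so the planar conjugated ring is antiaromatic.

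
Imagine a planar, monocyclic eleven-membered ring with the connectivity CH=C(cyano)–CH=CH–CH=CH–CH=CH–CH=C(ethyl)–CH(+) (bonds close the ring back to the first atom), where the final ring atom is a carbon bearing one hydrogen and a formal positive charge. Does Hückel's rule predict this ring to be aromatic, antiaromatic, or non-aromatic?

Aromatic

Check conjugation: the double-bond atoms are sp², each contributing one p electron; the carbocation has an empty p orbital — every position has a p orbital, so the cyclic π system is continuous.
Tallying contributions gives 5 × 2 = 10 from the double-bond units + 0 from the CH(+) atom = 10.
10 = 4(2) + 2, which satisfies Hückel's 4n+2 rule.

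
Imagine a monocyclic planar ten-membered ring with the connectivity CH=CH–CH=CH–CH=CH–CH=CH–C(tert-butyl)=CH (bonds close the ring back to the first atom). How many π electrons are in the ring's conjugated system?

The p orbitals form a continuous loop: every atom in a ring double bond is sp² and brings one electron to the p orbital. The ring is fully conjugated.
Tallying contributions gives 5 × 2 = 10 from the 5 double-bond units.

10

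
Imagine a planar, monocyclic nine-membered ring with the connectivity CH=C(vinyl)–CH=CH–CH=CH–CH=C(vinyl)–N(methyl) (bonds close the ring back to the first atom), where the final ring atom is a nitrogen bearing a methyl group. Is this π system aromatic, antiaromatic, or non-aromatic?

Aromatic

The p orbitals form a continuous loop: each doubly-bonded ring atom is sp² with one p-orbital electron; the pyrrole-type nitrogen donates its lone pair from the p orbital. The ring is fully conjugated.
Tallying contributions gives 4 × 2 = 8 from the double-bond units + 2 from the N(methyl) atom = 10.
Since 10 = 4·2 + 2, the ring meets the 4n+2 criterion.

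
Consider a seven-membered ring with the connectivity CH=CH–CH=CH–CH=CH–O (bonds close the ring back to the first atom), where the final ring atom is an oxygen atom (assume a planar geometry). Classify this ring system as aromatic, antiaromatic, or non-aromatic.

Antiaromatic

Check conjugation: every atom in a ring double bond is sp² and brings one electron to the p orbital; the oxygen donates one lone pair from its p orbital — every position has a p orbital, so the cyclic π system is continuous.
Counting π electrons: 3 × 2 = 6 from the double-bond units + 2 from the O atom = 8.
A 4n π count (8, n = 2) in a planar conjugated ring means antiaromatic.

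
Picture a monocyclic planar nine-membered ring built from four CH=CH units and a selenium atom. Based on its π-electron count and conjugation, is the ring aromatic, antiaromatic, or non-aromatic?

Every ring atom contributes a p orbital perpendicular to the ring (each doubly-bonded ring atom is sp² with one p-orbital electron; the selenium donates one lone pair from its p orbital), so the π system is cyclic and fully conjugated.
π-electron count: 4 × 2 = 8 from the double-bond units + 2 from the Se atom = 10.
That gives a 4n+2 count (10, n = 2).

Aromatic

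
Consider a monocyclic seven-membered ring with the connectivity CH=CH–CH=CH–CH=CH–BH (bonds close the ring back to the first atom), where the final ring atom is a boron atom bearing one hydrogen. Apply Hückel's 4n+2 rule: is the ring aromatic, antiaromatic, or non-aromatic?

Aromatic

Check conjugation: each doubly-bonded ring atom is sp² with one p-orbital electron; the boron has an empty p orbital — every position has a p orbital, so the cyclic π system is continuous.
Counting π electrons: 3 × 2 = 6 from the double-bond units + 0 from the BH atom = 6.
With 6 π electrons (n = 1), the Hückel 4n+2 condition holds.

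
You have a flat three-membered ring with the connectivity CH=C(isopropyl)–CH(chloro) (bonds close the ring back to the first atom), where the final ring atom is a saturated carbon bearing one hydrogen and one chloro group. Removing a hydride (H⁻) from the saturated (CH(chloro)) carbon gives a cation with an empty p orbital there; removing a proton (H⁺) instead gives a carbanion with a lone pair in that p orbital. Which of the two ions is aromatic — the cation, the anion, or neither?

The cation

In either ion the ring is fully conjugated: every atom, including the new sp² carbon, supplies a p orbital.
Cation: 1 × 2 + 0 = 2 π electrons → 4(0)+2, aromatic.
Anion: 1 × 2 + 2 = 4 π electrons → 4(1), antiaromatic.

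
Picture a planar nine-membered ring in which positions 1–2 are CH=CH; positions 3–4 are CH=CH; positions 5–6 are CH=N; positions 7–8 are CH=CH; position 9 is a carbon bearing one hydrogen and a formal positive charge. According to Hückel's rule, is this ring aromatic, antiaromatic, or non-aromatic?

All ring atoms are sp² and supply a p orbital to the ring (the double-bond atoms are sp², each contributing one p electron; the doubly-bonded nitrogens are pyridine-type — their lone pairs lie in the ring plane, leaving one electron in the p orbital; the carbocation has an empty p orbital); the conjugation is uninterrupted.
π-electron count: 4 × 2 = 8 from the double-bond units + 0 from the CH(+) atom = 8.
8 is a 4n count (n = 2), so the planar conjugated ring is antiaromatic.

Antiaromatic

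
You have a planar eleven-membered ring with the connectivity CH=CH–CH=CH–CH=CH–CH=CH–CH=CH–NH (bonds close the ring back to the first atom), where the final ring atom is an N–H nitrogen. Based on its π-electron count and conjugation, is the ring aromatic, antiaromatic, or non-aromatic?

Check conjugation: each doubly-bonded ring atom is sp² with one p-orbital electron; the pyrrole-type nitrogen donates its lone pair from the p orbital — every position has a p orbital, so the cyclic π system is continuous.
Tallying contributions gives 5 × 2 = 10 from the double-bond units + 2 from the NH atom = 12.
12 is a 4n count (n = 3), so the planar conjugated ring is antiaromatic.

Antiaromatic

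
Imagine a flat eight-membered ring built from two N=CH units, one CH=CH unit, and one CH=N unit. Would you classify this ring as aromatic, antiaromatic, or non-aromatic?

Antiaromatic

Every ring atom contributes a p orbital perpendicular to the ring (every atom in a ring double bond is sp² and brings one electron to the p orbital; each sp² =N– keeps its lone pair in-plane and puts one electron into the π system), so the π system is cyclic and fully conjugated.
Counting π electrons: 4 × 2 = 8 from the 4 double-bond units.
With 8 = 4·2 π electrons, Hückel's rule classifies the planar ring as antiaromatic.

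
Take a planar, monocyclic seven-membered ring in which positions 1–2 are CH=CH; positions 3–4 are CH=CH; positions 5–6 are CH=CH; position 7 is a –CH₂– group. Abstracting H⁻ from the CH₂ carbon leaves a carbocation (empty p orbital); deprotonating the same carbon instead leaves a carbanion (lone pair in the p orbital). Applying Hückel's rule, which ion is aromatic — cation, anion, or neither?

The cation

Once that carbon is sp², every ring atom has a p orbital and both ions are fully conjugated.
Cation: 3 × 2 + 0 = 6 π electrons → 4(1)+2, aromatic.
Anion: 3 × 2 + 2 = 8 π electrons → 4(2), antiaromatic.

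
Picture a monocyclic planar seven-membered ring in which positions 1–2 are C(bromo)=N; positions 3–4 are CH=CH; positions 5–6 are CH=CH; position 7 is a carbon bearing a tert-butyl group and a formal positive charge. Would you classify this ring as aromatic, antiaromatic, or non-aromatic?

Aromatic

All ring atoms are sp² and supply a p orbital to the ring (each doubly-bonded ring atom is sp² with one p-orbital electron; each =N– nitrogen is pyridine-type (lone pair in the sp² plane, one electron in the p orbital); the carbocation has an empty p orbital); the conjugation is uninterrupted.
π-electron count: 3 × 2 = 6 from the double-bond units + 0 from the C(tert-butyl)(+) atom = 6.
Since 6 = 4·1 + 2, the ring meets the 4n+2 criterion.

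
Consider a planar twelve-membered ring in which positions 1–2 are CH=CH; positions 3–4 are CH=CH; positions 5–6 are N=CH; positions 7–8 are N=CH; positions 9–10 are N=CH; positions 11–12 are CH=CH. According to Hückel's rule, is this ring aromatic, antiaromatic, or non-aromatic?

Check conjugation: each doubly-bonded ring atom is sp² with one p-orbital electron; each sp² =N– keeps its lone pair in-plane and puts one electron into the π system — every position has a p orbital, so the cyclic π system is continuous.
Tallying contributions gives 6 × 2 = 12 from the 6 double-bond units.
With 12 = 4·3 π electrons, Hückel's rule classifies the planar ring as antiaromatic.

Antiaromatic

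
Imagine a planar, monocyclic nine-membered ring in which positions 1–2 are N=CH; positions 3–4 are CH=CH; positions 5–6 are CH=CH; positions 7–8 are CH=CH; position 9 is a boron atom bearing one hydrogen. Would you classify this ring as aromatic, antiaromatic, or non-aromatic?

Check conjugation: each doubly-bonded ring atom is sp² with one p-orbital electron; each sp² =N– keeps its lone pair in-plane and puts one electron into the π system; the boron has an empty p orbital — every position has a p orbital, so the cyclic π system is continuous.
Tallying contributions gives 4 × 2 = 8 from the double-bond units + 0 from the BH atom = 8.
With 8 = 4·2 π electrons, Hückel's rule classifies the planar ring as antiaromatic.

Antiaromatic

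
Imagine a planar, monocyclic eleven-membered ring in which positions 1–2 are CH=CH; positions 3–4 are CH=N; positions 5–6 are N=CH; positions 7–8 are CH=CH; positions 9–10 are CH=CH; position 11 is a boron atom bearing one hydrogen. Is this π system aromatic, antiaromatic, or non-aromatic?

The p orbitals form a continuous loop: the double-bond atoms are sp², each contributing one p electron; each sp² =N– keeps its lone pair in-plane and puts one electron into the π system; the boron has an empty p orbital. The ring is fully conjugated.
π-electron count: 5 × 2 = 10 from the double-bond units + 0 from the BH atom = 10.
That gives a 4n+2 count (10, n = 2).

Aromatic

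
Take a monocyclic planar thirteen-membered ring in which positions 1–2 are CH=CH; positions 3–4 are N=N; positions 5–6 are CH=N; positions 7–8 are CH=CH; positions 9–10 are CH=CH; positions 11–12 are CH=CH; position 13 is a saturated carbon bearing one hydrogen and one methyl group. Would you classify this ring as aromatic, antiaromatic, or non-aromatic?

Non-aromatic

The CH(methyl) position has four σ bonds — that saturated carbon is sp³ and has no p orbital in the ring π system — so the cyclic conjugation is interrupted.
A ring that is not fully conjugated cannot be aromatic or antiaromatic regardless of its π-electron count.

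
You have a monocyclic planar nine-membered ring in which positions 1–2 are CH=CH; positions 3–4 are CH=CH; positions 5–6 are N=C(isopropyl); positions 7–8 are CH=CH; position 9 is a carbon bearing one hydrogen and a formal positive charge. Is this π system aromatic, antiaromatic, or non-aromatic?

The p orbitals form a continuous loop: every atom in a ring double bond is sp² and brings one electron to the p orbital; each =N– nitrogen is pyridine-type (lone pair in the sp² plane, one electron in the p orbital); the carbocation has an empty p orbital. The ring is fully conjugated.
Tallying contributions gives 4 × 2 = 8 from the double-bond units + 0 from the CH(+) atom = 8.
With 8 = 4·2 π electrons, Hückel's rule classifies the planar ring as antiaromatic.

Antiaromatic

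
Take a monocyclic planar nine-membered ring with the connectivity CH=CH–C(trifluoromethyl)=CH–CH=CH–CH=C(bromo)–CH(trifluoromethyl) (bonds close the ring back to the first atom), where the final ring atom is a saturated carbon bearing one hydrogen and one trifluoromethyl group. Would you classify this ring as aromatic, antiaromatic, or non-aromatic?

The CH(trifluoromethyl) position has four σ bonds — that saturated carbon is sp³ and has no p orbital in the ring π system — so the cyclic conjugation is interrupted.
A ring that is not fully conjugated cannot be aromatic or antiaromatic regardless of its π-electron count.

Non-aromatic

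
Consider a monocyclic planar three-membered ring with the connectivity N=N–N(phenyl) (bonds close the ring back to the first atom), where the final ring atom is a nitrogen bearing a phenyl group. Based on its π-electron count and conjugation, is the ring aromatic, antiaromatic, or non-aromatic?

Antiaromatic

The p orbitals form a continuous loop: every atom in a ring double bond is sp² and brings one electron to the p orbital; each sp² =N– keeps its lone pair in-plane and puts one electron into the π system; the pyrrole-type nitrogen donates its lone pair from the p orbital. The ring is fully conjugated.
Adding the contributions, 1 × 2 = 2 from the double-bond unit + 2 from the N(phenyl) atom = 4.
4 = 4(1); a planar, fully conjugated 4n system is antiaromatic.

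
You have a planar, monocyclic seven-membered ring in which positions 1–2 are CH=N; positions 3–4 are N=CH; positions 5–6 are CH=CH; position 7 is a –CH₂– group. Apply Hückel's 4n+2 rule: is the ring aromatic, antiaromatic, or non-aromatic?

Because the tetrahedral CH₂ carbon is sp³ and has no p orbital in the ring π system at the CH2 position, the π system cannot extend all the way around the ring.
Hückel's rule only applies to fully conjugated rings, so this one is simply non-aromatic.

Non-aromatic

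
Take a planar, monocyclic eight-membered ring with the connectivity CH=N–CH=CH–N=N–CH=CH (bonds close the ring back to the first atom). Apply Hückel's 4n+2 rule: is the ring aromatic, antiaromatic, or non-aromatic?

Check conjugation: every atom in a ring double bond is sp² and brings one electron to the p orbital; the doubly-bonded nitrogens are pyridine-type — their lone pairs lie in the ring plane, leaving one electron in the p orbital — every position has a p orbital, so the cyclic π system is continuous.
Adding the contributions, 4 × 2 = 8 from the 4 double-bond units.
A 4n π count (8, n = 2) in a planar conjugated ring means antiaromatic.

Antiaromatic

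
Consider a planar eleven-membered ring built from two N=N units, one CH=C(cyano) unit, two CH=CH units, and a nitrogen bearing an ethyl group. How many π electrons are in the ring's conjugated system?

12

Check conjugation: every atom in a ring double bond is sp² and brings one electron to the p orbital; the doubly-bonded nitrogens are pyridine-type — their lone pairs lie in the ring plane, leaving one electron in the p orbital; the pyrrole-type nitrogen donates its lone pair from the p orbital — every position has a p orbital, so the cyclic π system is continuous.
Counting π electrons: 5 × 2 = 10 from the double-bond units + 2 from the N(ethyl) atom = 12.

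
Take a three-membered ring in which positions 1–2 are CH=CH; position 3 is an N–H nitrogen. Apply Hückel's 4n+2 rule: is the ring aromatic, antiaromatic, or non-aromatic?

Antiaromatic

Every ring atom contributes a p orbital perpendicular to the ring (every atom in a ring double bond is sp² and brings one electron to the p orbital; the pyrrole-type nitrogen donates its lone pair from the p orbital), so the π system is cyclic and fully conjugated.
Tallying contributions gives 1 × 2 = 2 from the double-bond unit + 2 from the NH atom = 4.
4 = 4(1); a planar, fully conjugated 4n system is antiaromatic.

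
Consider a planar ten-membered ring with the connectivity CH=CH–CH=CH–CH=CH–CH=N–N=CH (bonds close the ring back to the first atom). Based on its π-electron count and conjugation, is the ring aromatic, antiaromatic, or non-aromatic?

Aromatic

The p orbitals form a continuous loop: every atom in a ring double bond is sp² and brings one electron to the p orbital; the doubly-bonded nitrogens are pyridine-type — their lone pairs lie in the ring plane, leaving one electron in the p orbital. The ring is fully conjugated.
Adding the contributions, 5 × 2 = 10 from the 5 double-bond units.
Since 10 = 4·2 + 2, the ring meets the 4n+2 criterion.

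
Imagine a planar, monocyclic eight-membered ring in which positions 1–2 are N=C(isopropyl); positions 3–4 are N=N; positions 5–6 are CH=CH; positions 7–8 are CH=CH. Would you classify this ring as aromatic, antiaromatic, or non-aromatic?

Check conjugation: the double-bond atoms are sp², each contributing one p electron; the doubly-bonded nitrogens are pyridine-type — their lone pairs lie in the ring plane, leaving one electron in the p orbital — every position has a p orbital, so the cyclic π system is continuous.
Adding the contributions, 4 × 2 = 8 from the 4 double-bond units.
8 is a 4n count (n = 2), so the planar conjugated ring is antiaromatic.

Antiaromatic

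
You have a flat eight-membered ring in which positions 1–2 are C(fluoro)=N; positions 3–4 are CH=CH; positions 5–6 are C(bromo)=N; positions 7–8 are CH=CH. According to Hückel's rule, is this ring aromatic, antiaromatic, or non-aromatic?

Check conjugation: each doubly-bonded ring atom is sp² with one p-orbital electron; each =N– nitrogen is pyridine-type (lone pair in the sp² plane, one electron in the p orbital) — every position has a p orbital, so the cyclic π system is continuous.
π-electron count: 4 × 2 = 8 from the 4 double-bond units.
8 = 4(2); a planar, fully conjugated 4n system is antiaromatic.

Antiaromatic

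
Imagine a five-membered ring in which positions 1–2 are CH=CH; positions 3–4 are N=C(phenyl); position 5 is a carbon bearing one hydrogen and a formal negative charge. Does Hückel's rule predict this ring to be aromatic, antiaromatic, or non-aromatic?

Every ring atom contributes a p orbital perpendicular to the ring (each doubly-bonded ring atom is sp² with one p-orbital electron; the doubly-bonded nitrogens are pyridine-type — their lone pairs lie in the ring plane, leaving one electron in the p orbital; the carbanion's lone pair occupies the p orbital), so the π system is cyclic and fully conjugated.
Adding the contributions, 2 × 2 = 4 from the double-bond units + 2 from the CH(-) atom = 6.
6 = 4(1) + 2, which satisfies Hückel's 4n+2 rule.

Aromatic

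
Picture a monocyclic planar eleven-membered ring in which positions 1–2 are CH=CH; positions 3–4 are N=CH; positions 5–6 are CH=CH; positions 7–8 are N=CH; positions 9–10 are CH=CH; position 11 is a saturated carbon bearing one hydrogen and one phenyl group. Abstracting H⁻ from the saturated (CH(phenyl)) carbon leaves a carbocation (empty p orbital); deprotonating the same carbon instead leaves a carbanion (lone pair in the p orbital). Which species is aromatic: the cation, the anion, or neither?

The cation

Once that carbon is sp², every ring atom has a p orbital and both ions are fully conjugated.
Cation: 5 × 2 + 0 = 10 π electrons → 4(2)+2, aromatic.
Anion: 5 × 2 + 2 = 12 π electrons → 4(3), antiaromatic.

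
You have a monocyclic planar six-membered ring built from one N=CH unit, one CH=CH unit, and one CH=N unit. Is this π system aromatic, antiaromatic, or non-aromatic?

Aromatic

All ring atoms are sp² and supply a p orbital to the ring (every atom in a ring double bond is sp² and brings one electron to the p orbital; each sp² =N– keeps its lone pair in-plane and puts one electron into the π system); the conjugation is uninterrupted.
Adding the contributions, 3 × 2 = 6 from the 3 double-bond units.
That gives a 4n+2 count (6, n = 1).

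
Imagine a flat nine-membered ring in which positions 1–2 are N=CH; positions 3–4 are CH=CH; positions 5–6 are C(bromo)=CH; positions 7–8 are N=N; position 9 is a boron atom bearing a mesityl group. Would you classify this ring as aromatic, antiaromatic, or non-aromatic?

Antiaromatic

Check conjugation: every atom in a ring double bond is sp² and brings one electron to the p orbital; each =N– nitrogen is pyridine-type (lone pair in the sp² plane, one electron in the p orbital); the boron has an empty p orbital — every position has a p orbital, so the cyclic π system is continuous.
Tallying contributions gives 4 × 2 = 8 from the double-bond units + 0 from the B(mesityl) atom = 8.
A 4n π count (8, n = 2) in a planar conjugated ring means antiaromatic.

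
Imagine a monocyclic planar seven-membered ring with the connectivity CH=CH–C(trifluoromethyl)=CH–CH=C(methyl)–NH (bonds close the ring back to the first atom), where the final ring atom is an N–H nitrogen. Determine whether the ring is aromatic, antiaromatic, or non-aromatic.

Antiaromatic

All ring atoms are sp² and supply a p orbital to the ring (the double-bond atoms are sp², each contributing one p electron; the pyrrole-type nitrogen donates its lone pair from the p orbital); the conjugation is uninterrupted.
Counting π electrons: 3 × 2 = 6 from the double-bond units + 2 from the NH atom = 8.
A 4n π count (8, n = 2) in a planar conjugated ring means antiaromatic.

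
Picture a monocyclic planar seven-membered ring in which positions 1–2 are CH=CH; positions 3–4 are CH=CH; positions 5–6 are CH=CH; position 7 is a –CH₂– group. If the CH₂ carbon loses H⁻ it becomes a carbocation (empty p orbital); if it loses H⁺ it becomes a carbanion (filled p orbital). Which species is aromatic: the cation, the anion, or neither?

Once that carbon is sp², every ring atom has a p orbital and both ions are fully conjugated.
Cation: 3 × 2 + 0 = 6 π electrons → 4(1)+2, aromatic.
Anion: 3 × 2 + 2 = 8 π electrons → 4(2), antiaromatic.

The cation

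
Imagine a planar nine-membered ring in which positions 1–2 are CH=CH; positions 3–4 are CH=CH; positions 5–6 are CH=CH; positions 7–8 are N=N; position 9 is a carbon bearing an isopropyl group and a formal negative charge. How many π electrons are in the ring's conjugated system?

Every ring atom contributes a p orbital perpendicular to the ring (the double-bond atoms are sp², each contributing one p electron; the doubly-bonded nitrogens are pyridine-type — their lone pairs lie in the ring plane, leaving one electron in the p orbital; the carbanion's lone pair occupies the p orbital), so the π system is cyclic and fully conjugated.
Counting π electrons: 4 × 2 = 8 from the double-bond units + 2 from the C(isopropyl)(-) atom = 10.

10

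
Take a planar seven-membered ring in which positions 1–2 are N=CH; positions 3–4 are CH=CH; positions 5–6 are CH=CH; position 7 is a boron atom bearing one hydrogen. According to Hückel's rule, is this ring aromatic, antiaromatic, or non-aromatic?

All ring atoms are sp² and supply a p orbital to the ring (every atom in a ring double bond is sp² and brings one electron to the p orbital; each =N– nitrogen is pyridine-type (lone pair in the sp² plane, one electron in the p orbital); the boron has an empty p orbital); the conjugation is uninterrupted.
π-electron count: 3 × 2 = 6 from the double-bond units + 0 from the BH atom = 6.
That gives a 4n+2 count (6, n = 1).

Aromatic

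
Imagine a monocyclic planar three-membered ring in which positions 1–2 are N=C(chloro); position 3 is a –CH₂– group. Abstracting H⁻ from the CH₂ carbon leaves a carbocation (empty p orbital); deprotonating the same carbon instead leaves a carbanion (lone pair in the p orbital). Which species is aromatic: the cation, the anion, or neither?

The cation

Both ions have a continuous loop of p orbitals — each ring atom is sp².
Cation: 1 × 2 + 0 = 2 π electrons → 4(0)+2, aromatic.
Anion: 1 × 2 + 2 = 4 π electrons → 4(1), antiaromatic.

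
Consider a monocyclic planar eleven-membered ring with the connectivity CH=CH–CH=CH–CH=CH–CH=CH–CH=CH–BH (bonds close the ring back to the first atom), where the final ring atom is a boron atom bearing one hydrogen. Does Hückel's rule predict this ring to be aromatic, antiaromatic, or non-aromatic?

Aromatic

Every ring atom contributes a p orbital perpendicular to the ring (each doubly-bonded ring atom is sp² with one p-orbital electron; the boron has an empty p orbital), so the π system is cyclic and fully conjugated.
Tallying contributions gives 5 × 2 = 10 from the double-bond units + 0 from the BH atom = 10.
Since 10 = 4·2 + 2, the ring meets the 4n+2 criterion.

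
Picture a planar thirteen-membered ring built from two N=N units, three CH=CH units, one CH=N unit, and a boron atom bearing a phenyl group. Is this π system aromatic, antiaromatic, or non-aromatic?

Every ring atom contributes a p orbital perpendicular to the ring (every atom in a ring double bond is sp² and brings one electron to the p orbital; each sp² =N– keeps its lone pair in-plane and puts one electron into the π system; the boron has an empty p orbital), so the π system is cyclic and fully conjugated.
Adding the contributions, 6 × 2 = 12 from the double-bond units + 0 from the B(phenyl) atom = 12.
12 is a 4n count (n = 3), so the planar conjugated ring is antiaromatic.

Antiaromatic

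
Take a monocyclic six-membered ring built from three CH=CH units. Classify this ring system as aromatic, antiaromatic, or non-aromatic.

Aromatic

The p orbitals form a continuous loop: each doubly-bonded ring atom is sp² with one p-orbital electron. The ring is fully conjugated.
π-electron count: 3 × 2 = 6 from the 3 double-bond units.
With 6 π electrons (n = 1), the Hückel 4n+2 condition holds.
(The species described is benzene.)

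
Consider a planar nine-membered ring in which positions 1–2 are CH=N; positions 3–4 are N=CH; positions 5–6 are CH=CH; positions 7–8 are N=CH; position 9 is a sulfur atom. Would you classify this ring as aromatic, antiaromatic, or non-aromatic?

Aromatic

Every ring atom contributes a p orbital perpendicular to the ring (the double-bond atoms are sp², each contributing one p electron; each =N– nitrogen is pyridine-type (lone pair in the sp² plane, one electron in the p orbital); the sulfur donates one lone pair from its p orbital), so the π system is cyclic and fully conjugated.
π-electron count: 4 × 2 = 8 from the double-bond units + 2 from the S atom = 10.
That gives a 4n+2 count (10, n = 2).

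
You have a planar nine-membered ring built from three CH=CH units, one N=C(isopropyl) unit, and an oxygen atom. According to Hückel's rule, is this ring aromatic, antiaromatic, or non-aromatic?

Aromatic

All ring atoms are sp² and supply a p orbital to the ring (the double-bond atoms are sp², each contributing one p electron; each =N– nitrogen is pyridine-type (lone pair in the sp² plane, one electron in the p orbital); the oxygen donates one lone pair from its p orbital); the conjugation is uninterrupted.
Tallying contributions gives 4 × 2 = 8 from the double-bond units + 2 from the O atom = 10.
Since 10 = 4·2 + 2, the ring meets the 4n+2 criterion.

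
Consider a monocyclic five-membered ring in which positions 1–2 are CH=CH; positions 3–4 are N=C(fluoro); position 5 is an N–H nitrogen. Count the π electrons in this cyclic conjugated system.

6

Check conjugation: every atom in a ring double bond is sp² and brings one electron to the p orbital; the doubly-bonded nitrogens are pyridine-type — their lone pairs lie in the ring plane, leaving one electron in the p orbital; the pyrrole-type nitrogen donates its lone pair from the p orbital — every position has a p orbital, so the cyclic π system is continuous.
Counting π electrons: 2 × 2 = 4 from the double-bond units + 2 from the NH atom = 6.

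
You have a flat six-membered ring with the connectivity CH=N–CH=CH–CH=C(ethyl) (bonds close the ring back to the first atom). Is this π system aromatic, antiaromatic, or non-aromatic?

Check conjugation: the double-bond atoms are sp², each contributing one p electron; the doubly-bonded nitrogens are pyridine-type — their lone pairs lie in the ring plane, leaving one electron in the p orbital — every position has a p orbital, so the cyclic π system is continuous.
π-electron count: 3 × 2 = 6 from the 3 double-bond units.
Since 6 = 4·1 + 2, the ring meets the 4n+2 criterion.

Aromatic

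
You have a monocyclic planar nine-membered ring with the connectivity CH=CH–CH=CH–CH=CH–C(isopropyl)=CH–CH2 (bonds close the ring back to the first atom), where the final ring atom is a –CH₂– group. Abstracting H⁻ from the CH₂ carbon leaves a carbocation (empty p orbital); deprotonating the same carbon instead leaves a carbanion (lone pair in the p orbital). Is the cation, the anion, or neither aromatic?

In either ion the ring is fully conjugated: every atom, including the new sp² carbon, supplies a p orbital.
Cation: 4 × 2 + 0 = 8 π electrons → 4(2), antiaromatic.
Anion: 4 × 2 + 2 = 10 π electrons → 4(2)+2, aromatic.

The anion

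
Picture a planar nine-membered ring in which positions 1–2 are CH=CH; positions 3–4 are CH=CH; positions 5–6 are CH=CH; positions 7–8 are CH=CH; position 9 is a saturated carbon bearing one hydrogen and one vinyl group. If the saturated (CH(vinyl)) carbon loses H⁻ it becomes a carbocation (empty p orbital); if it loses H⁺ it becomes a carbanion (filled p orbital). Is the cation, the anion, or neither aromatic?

The anion

Once that carbon is sp², every ring atom has a p orbital and both ions are fully conjugated.
Cation: 4 × 2 + 0 = 8 π electrons → 4(2), antiaromatic.
Anion: 4 × 2 + 2 = 10 π electrons → 4(2)+2, aromatic.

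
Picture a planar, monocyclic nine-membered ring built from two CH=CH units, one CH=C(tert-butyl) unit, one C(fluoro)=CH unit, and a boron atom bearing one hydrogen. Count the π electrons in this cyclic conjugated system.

Check conjugation: each doubly-bonded ring atom is sp² with one p-orbital electron; the boron has an empty p orbital — every position has a p orbital, so the cyclic π system is continuous.
Counting π electrons: 4 × 2 = 8 from the double-bond units + 0 from the BH atom = 8.

8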